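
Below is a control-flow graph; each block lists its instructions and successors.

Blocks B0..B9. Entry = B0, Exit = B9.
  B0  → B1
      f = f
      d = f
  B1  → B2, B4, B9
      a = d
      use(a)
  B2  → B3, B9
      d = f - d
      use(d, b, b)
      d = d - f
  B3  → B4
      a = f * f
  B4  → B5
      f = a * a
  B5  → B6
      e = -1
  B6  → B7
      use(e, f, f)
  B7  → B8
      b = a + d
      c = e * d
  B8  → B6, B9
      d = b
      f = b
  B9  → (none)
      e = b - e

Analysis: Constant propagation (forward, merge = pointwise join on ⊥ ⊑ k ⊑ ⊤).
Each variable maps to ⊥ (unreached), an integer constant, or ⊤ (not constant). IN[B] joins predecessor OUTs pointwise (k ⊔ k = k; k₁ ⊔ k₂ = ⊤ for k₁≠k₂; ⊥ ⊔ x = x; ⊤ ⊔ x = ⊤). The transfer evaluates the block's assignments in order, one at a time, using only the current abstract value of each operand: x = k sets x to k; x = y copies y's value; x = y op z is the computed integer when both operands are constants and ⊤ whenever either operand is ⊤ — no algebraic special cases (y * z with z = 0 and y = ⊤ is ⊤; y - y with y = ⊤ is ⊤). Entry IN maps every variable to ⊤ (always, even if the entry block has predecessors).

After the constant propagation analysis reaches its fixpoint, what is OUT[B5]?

Converged values:
  B0: | IN=(all ⊤) | OUT=(all ⊤)
  B1: | IN=(all ⊤) | OUT=(all ⊤)
  B2: | IN=(all ⊤) | OUT=(all ⊤)
  B3: | IN=(all ⊤) | OUT=(all ⊤)
  B4: | IN=(all ⊤) | OUT=(all ⊤)
  B5: | IN=(all ⊤) | OUT={e:-1; rest ⊤}
  B6: | IN={e:-1; rest ⊤} | OUT={e:-1; rest ⊤}
  B7: | IN={e:-1; rest ⊤} | OUT={e:-1; rest ⊤}
  B8: | IN={e:-1; rest ⊤} | OUT={e:-1; rest ⊤}
  B9: | IN=(all ⊤) | OUT=(all ⊤)

Merge at B5: IN[B5] = OUT[B4] = {a: ⊤, b: ⊤, c: ⊤, d: ⊤, e: ⊤, f: ⊤}
Applying B5's transfer function to that IN value gives OUT[B5] (row B5 above).

Answer: {a: ⊤, b: ⊤, c: ⊤, d: ⊤, e: -1, f: ⊤}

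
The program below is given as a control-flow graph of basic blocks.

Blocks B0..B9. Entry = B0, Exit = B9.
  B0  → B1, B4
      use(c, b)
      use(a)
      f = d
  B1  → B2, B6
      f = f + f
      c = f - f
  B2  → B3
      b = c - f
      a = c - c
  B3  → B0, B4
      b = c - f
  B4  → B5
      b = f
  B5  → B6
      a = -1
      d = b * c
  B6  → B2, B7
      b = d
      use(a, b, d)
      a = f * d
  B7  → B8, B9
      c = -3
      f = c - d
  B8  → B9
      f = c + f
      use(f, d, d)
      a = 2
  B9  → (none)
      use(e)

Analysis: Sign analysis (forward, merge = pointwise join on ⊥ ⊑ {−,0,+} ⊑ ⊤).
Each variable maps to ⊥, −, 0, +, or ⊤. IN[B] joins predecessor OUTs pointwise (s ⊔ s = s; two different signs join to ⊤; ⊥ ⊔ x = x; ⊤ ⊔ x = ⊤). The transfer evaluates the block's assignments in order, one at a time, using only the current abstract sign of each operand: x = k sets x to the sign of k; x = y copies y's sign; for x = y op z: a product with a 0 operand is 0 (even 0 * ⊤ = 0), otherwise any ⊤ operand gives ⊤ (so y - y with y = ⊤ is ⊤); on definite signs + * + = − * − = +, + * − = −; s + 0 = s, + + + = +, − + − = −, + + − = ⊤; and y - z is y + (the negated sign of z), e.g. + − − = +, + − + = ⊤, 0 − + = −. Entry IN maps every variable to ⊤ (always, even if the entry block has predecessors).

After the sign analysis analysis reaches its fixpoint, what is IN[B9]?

Answer: {a: ⊤, b: ⊤, c: -, d: ⊤, e: ⊤, f: ⊤}

Working:
Fixpoint table:
  B0:  IN=(all ⊤)  OUT=(all ⊤)
  B1:  IN=(all ⊤)  OUT=(all ⊤)
  B2:  IN=(all ⊤)  OUT=(all ⊤)
  B3:  IN=(all ⊤)  OUT=(all ⊤)
  B4:  IN=(all ⊤)  OUT=(all ⊤)
  B5:  IN=(all ⊤)  OUT={a:-; rest ⊤}
  B6:  IN=(all ⊤)  OUT=(all ⊤)
  B7:  IN=(all ⊤)  OUT={c:-; rest ⊤}
  B8:  IN={c:-; rest ⊤}  OUT={a:+, c:-; rest ⊤}
  B9:  IN={c:-; rest ⊤}  OUT={c:-; rest ⊤}

Merge at B9: IN[B9] = OUT[B7] ⊔ OUT[B8] = {a: ⊤, b: ⊤, c: -, d: ⊤, e: ⊤, f: ⊤}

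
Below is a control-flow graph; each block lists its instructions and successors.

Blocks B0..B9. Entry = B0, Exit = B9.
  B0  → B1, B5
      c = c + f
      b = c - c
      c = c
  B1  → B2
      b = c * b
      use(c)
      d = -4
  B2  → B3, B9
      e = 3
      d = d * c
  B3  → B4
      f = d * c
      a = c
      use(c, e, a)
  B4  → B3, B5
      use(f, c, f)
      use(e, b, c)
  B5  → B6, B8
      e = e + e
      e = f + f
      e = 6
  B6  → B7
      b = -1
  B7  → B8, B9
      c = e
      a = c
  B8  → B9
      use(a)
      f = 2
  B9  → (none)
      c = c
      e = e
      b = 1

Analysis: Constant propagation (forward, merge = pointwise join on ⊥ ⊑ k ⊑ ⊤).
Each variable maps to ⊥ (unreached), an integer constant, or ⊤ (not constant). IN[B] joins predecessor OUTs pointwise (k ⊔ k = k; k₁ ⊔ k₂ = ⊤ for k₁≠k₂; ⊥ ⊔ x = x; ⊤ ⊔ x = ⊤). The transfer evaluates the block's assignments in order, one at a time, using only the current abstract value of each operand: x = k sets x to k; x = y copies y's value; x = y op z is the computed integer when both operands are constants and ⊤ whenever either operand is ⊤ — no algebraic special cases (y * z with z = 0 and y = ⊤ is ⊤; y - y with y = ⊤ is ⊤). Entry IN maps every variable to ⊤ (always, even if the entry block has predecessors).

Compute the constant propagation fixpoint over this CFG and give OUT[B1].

Fixpoint table:
  B0:  IN=(all ⊤)  OUT=(all ⊤)
  B1:  IN=(all ⊤)  OUT={d:-4; rest ⊤}
  B2:  IN={d:-4; rest ⊤}  OUT={e:3; rest ⊤}
  B3:  IN={e:3; rest ⊤}  OUT={e:3; rest ⊤}
  B4:  IN={e:3; rest ⊤}  OUT={e:3; rest ⊤}
  B5:  IN=(all ⊤)  OUT={e:6; rest ⊤}
  B6:  IN={e:6; rest ⊤}  OUT={b:-1, e:6; rest ⊤}
  B7:  IN={b:-1, e:6; rest ⊤}  OUT={a:6, b:-1, c:6, e:6; rest ⊤}
  B8:  IN={e:6; rest ⊤}  OUT={e:6, f:2; rest ⊤}
  B9:  IN=(all ⊤)  OUT={b:1; rest ⊤}

Merge at B1: IN[B1] = OUT[B0] = {a: ⊤, b: ⊤, c: ⊤, d: ⊤, e: ⊤, f: ⊤}
Applying B1's transfer function to that IN value gives OUT[B1] (row B1 above).

Answer: {a: ⊤, b: ⊤, c: ⊤, d: -4, e: ⊤, f: ⊤}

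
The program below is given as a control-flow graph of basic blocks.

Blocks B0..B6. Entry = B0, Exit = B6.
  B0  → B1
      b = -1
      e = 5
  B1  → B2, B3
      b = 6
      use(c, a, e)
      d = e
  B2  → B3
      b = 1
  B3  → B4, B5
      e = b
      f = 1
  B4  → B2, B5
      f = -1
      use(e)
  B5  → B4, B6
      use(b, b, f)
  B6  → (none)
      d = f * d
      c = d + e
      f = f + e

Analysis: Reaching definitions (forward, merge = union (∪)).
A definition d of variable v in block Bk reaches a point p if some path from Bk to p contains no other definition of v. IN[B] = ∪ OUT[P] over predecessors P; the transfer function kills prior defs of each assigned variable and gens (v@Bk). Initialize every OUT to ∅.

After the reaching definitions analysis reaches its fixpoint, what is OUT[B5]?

Fixpoint table:
  B0:   IN={}   OUT={b@B0, e@B0}
  B1:   IN={b@B0, e@B0}   OUT={b@B1, d@B1, e@B0}
  B2:   IN={b@B1, b@B2, d@B1, e@B0, e@B3, f@B4}   OUT={b@B2, d@B1, e@B0, e@B3, f@B4}
  B3:   IN={b@B1, b@B2, d@B1, e@B0, e@B3, f@B4}   OUT={b@B1, b@B2, d@B1, e@B3, f@B3}
  B4:   IN={b@B1, b@B2, d@B1, e@B3, f@B3, f@B4}   OUT={b@B1, b@B2, d@B1, e@B3, f@B4}
  B5:   IN={b@B1, b@B2, d@B1, e@B3, f@B3, f@B4}   OUT={b@B1, b@B2, d@B1, e@B3, f@B3, f@B4}
  B6:   IN={b@B1, b@B2, d@B1, e@B3, f@B3, f@B4}   OUT={b@B1, b@B2, c@B6, d@B6, e@B3, f@B6}

Merge at B5: IN[B5] = OUT[B3] ⊔ OUT[B4] = {b@B1, b@B2, d@B1, e@B3, f@B3, f@B4}
Applying B5's transfer function to that IN value gives OUT[B5] (row B5 above).

Answer: {b@B1, b@B2, d@B1, e@B3, f@B3, f@B4}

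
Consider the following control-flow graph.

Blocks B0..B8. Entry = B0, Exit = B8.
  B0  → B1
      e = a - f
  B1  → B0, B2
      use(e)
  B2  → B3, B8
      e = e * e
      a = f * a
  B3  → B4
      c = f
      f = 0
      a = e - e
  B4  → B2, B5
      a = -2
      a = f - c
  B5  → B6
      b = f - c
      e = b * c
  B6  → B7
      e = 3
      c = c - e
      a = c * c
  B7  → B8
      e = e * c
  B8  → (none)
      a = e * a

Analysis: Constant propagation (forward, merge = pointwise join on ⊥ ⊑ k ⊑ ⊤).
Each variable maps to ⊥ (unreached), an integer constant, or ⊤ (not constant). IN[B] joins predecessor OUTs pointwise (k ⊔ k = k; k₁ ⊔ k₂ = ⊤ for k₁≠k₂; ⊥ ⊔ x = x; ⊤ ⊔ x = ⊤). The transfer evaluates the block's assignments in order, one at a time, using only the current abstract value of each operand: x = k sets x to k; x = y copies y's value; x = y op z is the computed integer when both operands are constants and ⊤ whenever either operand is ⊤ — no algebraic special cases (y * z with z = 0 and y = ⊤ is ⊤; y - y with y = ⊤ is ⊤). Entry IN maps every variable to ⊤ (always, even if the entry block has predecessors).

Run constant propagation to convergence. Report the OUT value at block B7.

Fixpoint table:
  B0:   IN=(all ⊤)   OUT=(all ⊤)
  B1:   IN=(all ⊤)   OUT=(all ⊤)
  B2:   IN=(all ⊤)   OUT=(all ⊤)
  B3:   IN=(all ⊤)   OUT={f:0; rest ⊤}
  B4:   IN={f:0; rest ⊤}   OUT={f:0; rest ⊤}
  B5:   IN={f:0; rest ⊤}   OUT={f:0; rest ⊤}
  B6:   IN={f:0; rest ⊤}   OUT={e:3, f:0; rest ⊤}
  B7:   IN={e:3, f:0; rest ⊤}   OUT={f:0; rest ⊤}
  B8:   IN=(all ⊤)   OUT=(all ⊤)

Merge at B7: IN[B7] = OUT[B6] = {a: ⊤, b: ⊤, c: ⊤, d: ⊤, e: 3, f: 0}
Applying B7's transfer function to that IN value gives OUT[B7] (row B7 above).

Answer: {a: ⊤, b: ⊤, c: ⊤, d: ⊤, e: ⊤, f: 0}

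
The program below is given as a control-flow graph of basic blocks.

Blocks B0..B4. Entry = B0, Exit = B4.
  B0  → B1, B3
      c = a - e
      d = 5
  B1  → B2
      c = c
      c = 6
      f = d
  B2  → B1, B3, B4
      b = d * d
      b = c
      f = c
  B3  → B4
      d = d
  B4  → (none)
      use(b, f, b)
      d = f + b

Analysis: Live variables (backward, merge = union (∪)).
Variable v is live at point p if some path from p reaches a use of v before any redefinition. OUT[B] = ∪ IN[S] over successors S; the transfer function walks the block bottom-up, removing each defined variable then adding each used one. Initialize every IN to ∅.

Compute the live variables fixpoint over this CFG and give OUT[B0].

Answer: {b, c, d, f}

Derivation:
Fixpoint table:
  B0: | IN={a, b, e, f} | OUT={b, c, d, f}
  B1: | IN={c, d} | OUT={c, d}
  B2: | IN={c, d} | OUT={b, c, d, f}
  B3: | IN={b, d, f} | OUT={b, f}
  B4: | IN={b, f} | OUT={}

Merge at B0: OUT[B0] = IN[B1] ⊔ IN[B3] = {b, c, d, f}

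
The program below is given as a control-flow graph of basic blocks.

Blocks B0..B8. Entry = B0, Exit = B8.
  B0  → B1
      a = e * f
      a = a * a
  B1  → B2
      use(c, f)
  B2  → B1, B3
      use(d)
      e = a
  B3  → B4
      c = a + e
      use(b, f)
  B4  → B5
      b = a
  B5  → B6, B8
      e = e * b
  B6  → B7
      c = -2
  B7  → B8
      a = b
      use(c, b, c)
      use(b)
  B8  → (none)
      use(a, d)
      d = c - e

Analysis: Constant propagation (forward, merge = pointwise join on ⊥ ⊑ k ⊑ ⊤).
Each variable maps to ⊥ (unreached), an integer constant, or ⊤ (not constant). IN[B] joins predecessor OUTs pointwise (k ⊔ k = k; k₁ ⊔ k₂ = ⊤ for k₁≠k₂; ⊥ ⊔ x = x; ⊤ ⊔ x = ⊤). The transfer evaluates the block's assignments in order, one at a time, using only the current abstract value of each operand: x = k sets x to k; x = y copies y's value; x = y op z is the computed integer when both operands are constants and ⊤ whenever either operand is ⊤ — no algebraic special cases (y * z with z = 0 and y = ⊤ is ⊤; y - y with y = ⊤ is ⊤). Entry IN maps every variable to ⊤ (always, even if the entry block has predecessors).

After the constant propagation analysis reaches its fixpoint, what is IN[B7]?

Answer: {a: ⊤, b: ⊤, c: -2, d: ⊤, e: ⊤, f: ⊤}

Trace:
Per-block solution:
  B0:   IN=(all ⊤)   OUT=(all ⊤)
  B1:   IN=(all ⊤)   OUT=(all ⊤)
  B2:   IN=(all ⊤)   OUT=(all ⊤)
  B3:   IN=(all ⊤)   OUT=(all ⊤)
  B4:   IN=(all ⊤)   OUT=(all ⊤)
  B5:   IN=(all ⊤)   OUT=(all ⊤)
  B6:   IN=(all ⊤)   OUT={c:-2; rest ⊤}
  B7:   IN={c:-2; rest ⊤}   OUT={c:-2; rest ⊤}
  B8:   IN=(all ⊤)   OUT=(all ⊤)

Merge at B7: IN[B7] = OUT[B6] = {a: ⊤, b: ⊤, c: -2, d: ⊤, e: ⊤, f: ⊤}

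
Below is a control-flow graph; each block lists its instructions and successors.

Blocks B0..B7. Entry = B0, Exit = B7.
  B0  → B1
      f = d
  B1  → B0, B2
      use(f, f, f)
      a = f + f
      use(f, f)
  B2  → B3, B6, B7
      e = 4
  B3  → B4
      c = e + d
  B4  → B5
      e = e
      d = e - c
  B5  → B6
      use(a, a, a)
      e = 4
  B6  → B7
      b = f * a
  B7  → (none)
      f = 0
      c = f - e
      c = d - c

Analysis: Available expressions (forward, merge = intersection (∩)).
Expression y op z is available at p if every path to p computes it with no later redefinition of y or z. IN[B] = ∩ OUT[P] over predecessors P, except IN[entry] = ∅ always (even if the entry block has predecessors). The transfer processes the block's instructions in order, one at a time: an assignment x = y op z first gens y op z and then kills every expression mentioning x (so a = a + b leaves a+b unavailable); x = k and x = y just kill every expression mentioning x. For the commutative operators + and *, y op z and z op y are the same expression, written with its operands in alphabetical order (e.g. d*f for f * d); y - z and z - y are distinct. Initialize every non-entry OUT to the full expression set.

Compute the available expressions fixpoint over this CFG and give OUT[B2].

Answer: {f+f}

Working:
Per-block solution:
  B0:  IN={}  OUT={}
  B1:  IN={}  OUT={f+f}
  B2:  IN={f+f}  OUT={f+f}
  B3:  IN={f+f}  OUT={d+e, f+f}
  B4:  IN={d+e, f+f}  OUT={e-c, f+f}
  B5:  IN={e-c, f+f}  OUT={f+f}
  B6:  IN={f+f}  OUT={a*f, f+f}
  B7:  IN={f+f}  OUT={f-e}

Merge at B2: IN[B2] = OUT[B1] = {f+f}
Applying B2's transfer function to that IN value gives OUT[B2] (row B2 above).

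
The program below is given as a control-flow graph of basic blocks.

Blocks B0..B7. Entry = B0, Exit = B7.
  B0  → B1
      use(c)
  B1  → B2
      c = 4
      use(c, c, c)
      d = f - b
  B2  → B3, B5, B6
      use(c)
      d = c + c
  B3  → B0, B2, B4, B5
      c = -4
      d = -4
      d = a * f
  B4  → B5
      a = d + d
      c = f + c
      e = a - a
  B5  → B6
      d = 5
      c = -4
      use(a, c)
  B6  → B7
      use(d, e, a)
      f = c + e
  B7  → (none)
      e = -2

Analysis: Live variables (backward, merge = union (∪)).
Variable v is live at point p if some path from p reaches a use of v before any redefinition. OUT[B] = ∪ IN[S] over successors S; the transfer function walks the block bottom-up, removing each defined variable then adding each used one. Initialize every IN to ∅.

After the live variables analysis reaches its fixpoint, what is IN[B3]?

Converged values:
  B0:  IN={a, b, c, e, f}  OUT={a, b, e, f}
  B1:  IN={a, b, e, f}  OUT={a, b, c, e, f}
  B2:  IN={a, b, c, e, f}  OUT={a, b, c, d, e, f}
  B3:  IN={a, b, e, f}  OUT={a, b, c, d, e, f}
  B4:  IN={c, d, f}  OUT={a, e}
  B5:  IN={a, e}  OUT={a, c, d, e}
  B6:  IN={a, c, d, e}  OUT={}
  B7:  IN={}  OUT={}

Merge at B3: OUT[B3] = IN[B0] ⊔ IN[B2] ⊔ IN[B4] ⊔ IN[B5] = {a, b, c, d, e, f}
Applying B3's transfer function to that OUT value gives IN[B3] (row B3 above).

Answer: {a, b, e, f}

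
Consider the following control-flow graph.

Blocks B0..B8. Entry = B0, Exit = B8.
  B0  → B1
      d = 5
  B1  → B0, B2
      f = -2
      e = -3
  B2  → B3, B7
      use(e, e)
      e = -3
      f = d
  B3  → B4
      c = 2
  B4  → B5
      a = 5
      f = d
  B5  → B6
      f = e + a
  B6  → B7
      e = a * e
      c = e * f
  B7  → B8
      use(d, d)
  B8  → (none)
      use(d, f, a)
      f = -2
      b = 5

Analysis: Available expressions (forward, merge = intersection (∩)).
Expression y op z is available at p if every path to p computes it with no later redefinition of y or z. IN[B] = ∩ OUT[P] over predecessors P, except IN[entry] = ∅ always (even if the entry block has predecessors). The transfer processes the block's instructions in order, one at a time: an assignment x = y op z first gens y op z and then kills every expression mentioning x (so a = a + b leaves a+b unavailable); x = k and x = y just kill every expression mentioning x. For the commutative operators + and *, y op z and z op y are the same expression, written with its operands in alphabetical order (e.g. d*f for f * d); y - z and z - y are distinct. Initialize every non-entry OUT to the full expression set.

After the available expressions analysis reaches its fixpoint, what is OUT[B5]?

Fixpoint table:
  B0: | IN={} | OUT={}
  B1: | IN={} | OUT={}
  B2: | IN={} | OUT={}
  B3: | IN={} | OUT={}
  B4: | IN={} | OUT={}
  B5: | IN={} | OUT={a+e}
  B6: | IN={a+e} | OUT={e*f}
  B7: | IN={} | OUT={}
  B8: | IN={} | OUT={}

Merge at B5: IN[B5] = OUT[B4] = {}
Applying B5's transfer function to that IN value gives OUT[B5] (row B5 above).

Answer: {a+e}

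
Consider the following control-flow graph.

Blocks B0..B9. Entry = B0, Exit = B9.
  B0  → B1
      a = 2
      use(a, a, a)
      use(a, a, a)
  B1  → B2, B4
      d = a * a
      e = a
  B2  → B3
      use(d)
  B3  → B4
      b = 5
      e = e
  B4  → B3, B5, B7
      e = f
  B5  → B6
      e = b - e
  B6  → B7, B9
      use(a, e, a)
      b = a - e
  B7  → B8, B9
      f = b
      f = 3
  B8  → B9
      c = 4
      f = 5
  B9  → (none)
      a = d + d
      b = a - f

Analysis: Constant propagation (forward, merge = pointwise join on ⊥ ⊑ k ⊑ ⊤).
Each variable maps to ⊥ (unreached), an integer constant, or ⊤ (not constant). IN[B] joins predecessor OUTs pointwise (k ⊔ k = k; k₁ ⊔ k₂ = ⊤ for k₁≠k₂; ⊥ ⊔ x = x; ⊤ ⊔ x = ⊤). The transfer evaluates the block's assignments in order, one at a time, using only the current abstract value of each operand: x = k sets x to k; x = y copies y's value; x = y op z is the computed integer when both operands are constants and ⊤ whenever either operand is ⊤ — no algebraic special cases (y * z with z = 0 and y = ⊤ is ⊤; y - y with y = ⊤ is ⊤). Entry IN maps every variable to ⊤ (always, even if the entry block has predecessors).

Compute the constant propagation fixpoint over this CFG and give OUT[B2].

Answer: {a: 2, b: ⊤, c: ⊤, d: 4, e: 2, f: ⊤}

Working:
Per-block solution:
  B0:   IN=(all ⊤)   OUT={a:2; rest ⊤}
  B1:   IN={a:2; rest ⊤}   OUT={a:2, d:4, e:2; rest ⊤}
  B2:   IN={a:2, d:4, e:2; rest ⊤}   OUT={a:2, d:4, e:2; rest ⊤}
  B3:   IN={a:2, d:4; rest ⊤}   OUT={a:2, b:5, d:4; rest ⊤}
  B4:   IN={a:2, d:4; rest ⊤}   OUT={a:2, d:4; rest ⊤}
  B5:   IN={a:2, d:4; rest ⊤}   OUT={a:2, d:4; rest ⊤}
  B6:   IN={a:2, d:4; rest ⊤}   OUT={a:2, d:4; rest ⊤}
  B7:   IN={a:2, d:4; rest ⊤}   OUT={a:2, d:4, f:3; rest ⊤}
  B8:   IN={a:2, d:4, f:3; rest ⊤}   OUT={a:2, c:4, d:4, f:5; rest ⊤}
  B9:   IN={a:2, d:4; rest ⊤}   OUT={a:8, d:4; rest ⊤}

Merge at B2: IN[B2] = OUT[B1] = {a: 2, b: ⊤, c: ⊤, d: 4, e: 2, f: ⊤}
Applying B2's transfer function to that IN value gives OUT[B2] (row B2 above).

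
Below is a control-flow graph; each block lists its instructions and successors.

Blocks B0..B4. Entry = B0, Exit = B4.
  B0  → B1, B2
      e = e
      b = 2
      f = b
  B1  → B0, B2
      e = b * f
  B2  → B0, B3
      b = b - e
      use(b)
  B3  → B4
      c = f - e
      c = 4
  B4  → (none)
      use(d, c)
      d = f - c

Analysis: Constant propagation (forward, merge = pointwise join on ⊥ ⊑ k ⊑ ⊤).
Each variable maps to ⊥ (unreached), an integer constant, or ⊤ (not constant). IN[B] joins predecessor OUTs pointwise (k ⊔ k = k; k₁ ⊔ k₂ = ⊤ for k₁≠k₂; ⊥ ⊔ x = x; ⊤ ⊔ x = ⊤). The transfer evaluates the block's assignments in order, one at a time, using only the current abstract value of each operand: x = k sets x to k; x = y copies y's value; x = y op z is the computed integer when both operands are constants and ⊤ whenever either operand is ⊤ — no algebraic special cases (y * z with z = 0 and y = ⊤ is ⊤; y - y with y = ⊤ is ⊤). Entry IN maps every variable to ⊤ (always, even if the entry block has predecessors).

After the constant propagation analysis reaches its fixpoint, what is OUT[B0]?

Per-block solution:
  B0: | IN=(all ⊤) | OUT={b:2, f:2; rest ⊤}
  B1: | IN={b:2, f:2; rest ⊤} | OUT={b:2, e:4, f:2; rest ⊤}
  B2: | IN={b:2, f:2; rest ⊤} | OUT={f:2; rest ⊤}
  B3: | IN={f:2; rest ⊤} | OUT={c:4, f:2; rest ⊤}
  B4: | IN={c:4, f:2; rest ⊤} | OUT={c:4, d:-2, f:2; rest ⊤}

Merge at B0 (entry node, so the boundary value (all ⊤) is joined with the incoming edge(s)): IN[B0] = (all ⊤) ⊔ OUT[B1] ⊔ OUT[B2] = {a: ⊤, b: ⊤, c: ⊤, d: ⊤, e: ⊤, f: ⊤}
Applying B0's transfer function to that IN value gives OUT[B0] (row B0 above).

Answer: {a: ⊤, b: 2, c: ⊤, d: ⊤, e: ⊤, f: 2}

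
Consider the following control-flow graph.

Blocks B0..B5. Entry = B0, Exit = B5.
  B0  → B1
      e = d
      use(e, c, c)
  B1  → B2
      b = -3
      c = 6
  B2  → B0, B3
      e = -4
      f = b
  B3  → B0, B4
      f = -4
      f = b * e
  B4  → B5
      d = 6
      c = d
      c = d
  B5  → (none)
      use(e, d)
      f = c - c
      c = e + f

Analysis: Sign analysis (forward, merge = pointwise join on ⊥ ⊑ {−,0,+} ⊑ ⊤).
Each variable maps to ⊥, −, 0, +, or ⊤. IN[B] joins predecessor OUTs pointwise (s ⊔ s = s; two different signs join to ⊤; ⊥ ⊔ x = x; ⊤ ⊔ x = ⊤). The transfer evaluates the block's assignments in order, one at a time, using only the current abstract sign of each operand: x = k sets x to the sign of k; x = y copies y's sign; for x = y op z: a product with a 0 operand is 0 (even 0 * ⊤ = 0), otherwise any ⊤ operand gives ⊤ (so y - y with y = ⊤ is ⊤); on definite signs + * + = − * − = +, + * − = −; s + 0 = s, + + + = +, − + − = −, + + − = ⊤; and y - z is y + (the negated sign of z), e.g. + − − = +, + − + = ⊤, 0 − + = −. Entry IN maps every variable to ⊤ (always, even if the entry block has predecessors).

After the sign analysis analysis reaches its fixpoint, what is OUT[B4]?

Per-block solution:
  B0: | IN=(all ⊤) | OUT=(all ⊤)
  B1: | IN=(all ⊤) | OUT={b:-, c:+; rest ⊤}
  B2: | IN={b:-, c:+; rest ⊤} | OUT={b:-, c:+, e:-, f:-; rest ⊤}
  B3: | IN={b:-, c:+, e:-, f:-; rest ⊤} | OUT={b:-, c:+, e:-, f:+; rest ⊤}
  B4: | IN={b:-, c:+, e:-, f:+; rest ⊤} | OUT={b:-, c:+, d:+, e:-, f:+; rest ⊤}
  B5: | IN={b:-, c:+, d:+, e:-, f:+; rest ⊤} | OUT={b:-, d:+, e:-; rest ⊤}

Merge at B4: IN[B4] = OUT[B3] = {a: ⊤, b: -, c: +, d: ⊤, e: -, f: +}
Applying B4's transfer function to that IN value gives OUT[B4] (row B4 above).

Answer: {a: ⊤, b: -, c: +, d: +, e: -, f: +}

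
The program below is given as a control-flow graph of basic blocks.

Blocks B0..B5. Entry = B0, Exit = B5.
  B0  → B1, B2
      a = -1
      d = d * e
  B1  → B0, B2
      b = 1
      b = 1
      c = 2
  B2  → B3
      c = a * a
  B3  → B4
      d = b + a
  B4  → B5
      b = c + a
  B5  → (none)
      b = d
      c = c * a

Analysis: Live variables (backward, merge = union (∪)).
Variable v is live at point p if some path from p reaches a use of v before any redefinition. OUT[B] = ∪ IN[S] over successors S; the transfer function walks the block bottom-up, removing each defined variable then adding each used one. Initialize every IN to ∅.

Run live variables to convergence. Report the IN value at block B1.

Answer: {a, d, e}

Working:
Per-block solution:
  B0: | IN={b, d, e} | OUT={a, b, d, e}
  B1: | IN={a, d, e} | OUT={a, b, d, e}
  B2: | IN={a, b} | OUT={a, b, c}
  B3: | IN={a, b, c} | OUT={a, c, d}
  B4: | IN={a, c, d} | OUT={a, c, d}
  B5: | IN={a, c, d} | OUT={}

Merge at B1: OUT[B1] = IN[B0] ⊔ IN[B2] = {a, b, d, e}
Applying B1's transfer function to that OUT value gives IN[B1] (row B1 above).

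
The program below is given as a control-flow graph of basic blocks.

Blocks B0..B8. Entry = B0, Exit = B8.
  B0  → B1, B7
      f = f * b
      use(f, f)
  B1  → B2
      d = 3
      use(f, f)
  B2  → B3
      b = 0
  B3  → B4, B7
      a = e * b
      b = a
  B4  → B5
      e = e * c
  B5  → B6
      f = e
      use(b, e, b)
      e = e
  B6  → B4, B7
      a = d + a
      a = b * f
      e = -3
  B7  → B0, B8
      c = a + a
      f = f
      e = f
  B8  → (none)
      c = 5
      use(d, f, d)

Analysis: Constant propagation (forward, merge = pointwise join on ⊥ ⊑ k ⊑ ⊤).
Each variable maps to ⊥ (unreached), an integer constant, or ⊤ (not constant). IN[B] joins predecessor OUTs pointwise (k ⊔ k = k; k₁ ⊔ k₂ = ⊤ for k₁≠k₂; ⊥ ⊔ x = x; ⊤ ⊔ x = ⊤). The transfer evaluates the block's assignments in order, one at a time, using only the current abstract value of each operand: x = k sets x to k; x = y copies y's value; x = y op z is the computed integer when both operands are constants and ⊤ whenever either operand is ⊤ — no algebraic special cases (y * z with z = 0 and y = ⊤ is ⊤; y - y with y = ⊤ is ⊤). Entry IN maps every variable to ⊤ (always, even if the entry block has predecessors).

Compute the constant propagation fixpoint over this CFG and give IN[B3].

Fixpoint table:
  B0:   IN=(all ⊤)   OUT=(all ⊤)
  B1:   IN=(all ⊤)   OUT={d:3; rest ⊤}
  B2:   IN={d:3; rest ⊤}   OUT={b:0, d:3; rest ⊤}
  B3:   IN={b:0, d:3; rest ⊤}   OUT={d:3; rest ⊤}
  B4:   IN={d:3; rest ⊤}   OUT={d:3; rest ⊤}
  B5:   IN={d:3; rest ⊤}   OUT={d:3; rest ⊤}
  B6:   IN={d:3; rest ⊤}   OUT={d:3, e:-3; rest ⊤}
  B7:   IN=(all ⊤)   OUT=(all ⊤)
  B8:   IN=(all ⊤)   OUT={c:5; rest ⊤}

Merge at B3: IN[B3] = OUT[B2] = {a: ⊤, b: 0, c: ⊤, d: 3, e: ⊤, f: ⊤}

Answer: {a: ⊤, b: 0, c: ⊤, d: 3, e: ⊤, f: ⊤}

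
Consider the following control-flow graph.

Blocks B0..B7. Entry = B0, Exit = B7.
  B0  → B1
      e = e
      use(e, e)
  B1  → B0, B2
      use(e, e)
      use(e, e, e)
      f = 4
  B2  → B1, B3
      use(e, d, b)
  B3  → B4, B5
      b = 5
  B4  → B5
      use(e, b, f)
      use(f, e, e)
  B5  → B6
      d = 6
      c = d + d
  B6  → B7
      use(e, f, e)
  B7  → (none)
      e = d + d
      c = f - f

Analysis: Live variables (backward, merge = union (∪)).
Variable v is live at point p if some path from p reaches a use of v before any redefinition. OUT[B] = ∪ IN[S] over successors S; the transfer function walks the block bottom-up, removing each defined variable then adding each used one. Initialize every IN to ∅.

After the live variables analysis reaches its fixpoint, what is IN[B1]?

Answer: {b, d, e}

Derivation:
Converged values:
  B0:  IN={b, d, e}  OUT={b, d, e}
  B1:  IN={b, d, e}  OUT={b, d, e, f}
  B2:  IN={b, d, e, f}  OUT={b, d, e, f}
  B3:  IN={e, f}  OUT={b, e, f}
  B4:  IN={b, e, f}  OUT={e, f}
  B5:  IN={e, f}  OUT={d, e, f}
  B6:  IN={d, e, f}  OUT={d, f}
  B7:  IN={d, f}  OUT={}

Merge at B1: OUT[B1] = IN[B0] ⊔ IN[B2] = {b, d, e, f}
Applying B1's transfer function to that OUT value gives IN[B1] (row B1 above).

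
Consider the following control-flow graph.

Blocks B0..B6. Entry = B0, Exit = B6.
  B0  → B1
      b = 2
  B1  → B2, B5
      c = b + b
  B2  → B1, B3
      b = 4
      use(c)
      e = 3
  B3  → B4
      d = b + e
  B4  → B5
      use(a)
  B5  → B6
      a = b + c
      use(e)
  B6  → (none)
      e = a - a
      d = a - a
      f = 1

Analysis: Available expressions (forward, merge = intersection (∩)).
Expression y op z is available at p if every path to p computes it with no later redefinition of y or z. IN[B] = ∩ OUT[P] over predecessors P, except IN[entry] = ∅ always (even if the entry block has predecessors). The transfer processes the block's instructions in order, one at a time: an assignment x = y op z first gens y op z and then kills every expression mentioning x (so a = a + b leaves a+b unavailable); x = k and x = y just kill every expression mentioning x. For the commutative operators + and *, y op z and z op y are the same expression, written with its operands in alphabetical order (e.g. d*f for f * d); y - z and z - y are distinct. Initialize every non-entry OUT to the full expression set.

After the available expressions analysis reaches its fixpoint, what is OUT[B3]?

Answer: {b+e}

Derivation:
Fixpoint table:
  B0:  IN={}  OUT={}
  B1:  IN={}  OUT={b+b}
  B2:  IN={b+b}  OUT={}
  B3:  IN={}  OUT={b+e}
  B4:  IN={b+e}  OUT={b+e}
  B5:  IN={}  OUT={b+c}
  B6:  IN={b+c}  OUT={a-a, b+c}

Merge at B3: IN[B3] = OUT[B2] = {}
Applying B3's transfer function to that IN value gives OUT[B3] (row B3 above).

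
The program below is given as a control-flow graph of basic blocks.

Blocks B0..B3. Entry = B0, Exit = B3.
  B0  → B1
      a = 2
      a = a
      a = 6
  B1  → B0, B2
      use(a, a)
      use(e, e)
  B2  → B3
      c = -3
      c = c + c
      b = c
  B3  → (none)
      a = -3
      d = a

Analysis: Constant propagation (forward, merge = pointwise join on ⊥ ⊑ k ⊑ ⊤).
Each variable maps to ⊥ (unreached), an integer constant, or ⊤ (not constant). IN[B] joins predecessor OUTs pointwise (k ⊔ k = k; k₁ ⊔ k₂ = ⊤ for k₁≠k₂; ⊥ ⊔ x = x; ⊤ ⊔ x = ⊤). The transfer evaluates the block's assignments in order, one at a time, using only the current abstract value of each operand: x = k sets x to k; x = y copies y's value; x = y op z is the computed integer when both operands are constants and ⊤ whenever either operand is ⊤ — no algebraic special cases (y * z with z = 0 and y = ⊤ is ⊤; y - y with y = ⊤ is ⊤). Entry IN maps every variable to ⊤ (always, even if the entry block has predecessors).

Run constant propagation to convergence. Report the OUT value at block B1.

Answer: {a: 6, b: ⊤, c: ⊤, d: ⊤, e: ⊤, f: ⊤}

Trace:
Fixpoint table:
  B0: | IN=(all ⊤) | OUT={a:6; rest ⊤}
  B1: | IN={a:6; rest ⊤} | OUT={a:6; rest ⊤}
  B2: | IN={a:6; rest ⊤} | OUT={a:6, b:-6, c:-6; rest ⊤}
  B3: | IN={a:6, b:-6, c:-6; rest ⊤} | OUT={a:-3, b:-6, c:-6, d:-3; rest ⊤}

Merge at B1: IN[B1] = OUT[B0] = {a: 6, b: ⊤, c: ⊤, d: ⊤, e: ⊤, f: ⊤}
Applying B1's transfer function to that IN value gives OUT[B1] (row B1 above).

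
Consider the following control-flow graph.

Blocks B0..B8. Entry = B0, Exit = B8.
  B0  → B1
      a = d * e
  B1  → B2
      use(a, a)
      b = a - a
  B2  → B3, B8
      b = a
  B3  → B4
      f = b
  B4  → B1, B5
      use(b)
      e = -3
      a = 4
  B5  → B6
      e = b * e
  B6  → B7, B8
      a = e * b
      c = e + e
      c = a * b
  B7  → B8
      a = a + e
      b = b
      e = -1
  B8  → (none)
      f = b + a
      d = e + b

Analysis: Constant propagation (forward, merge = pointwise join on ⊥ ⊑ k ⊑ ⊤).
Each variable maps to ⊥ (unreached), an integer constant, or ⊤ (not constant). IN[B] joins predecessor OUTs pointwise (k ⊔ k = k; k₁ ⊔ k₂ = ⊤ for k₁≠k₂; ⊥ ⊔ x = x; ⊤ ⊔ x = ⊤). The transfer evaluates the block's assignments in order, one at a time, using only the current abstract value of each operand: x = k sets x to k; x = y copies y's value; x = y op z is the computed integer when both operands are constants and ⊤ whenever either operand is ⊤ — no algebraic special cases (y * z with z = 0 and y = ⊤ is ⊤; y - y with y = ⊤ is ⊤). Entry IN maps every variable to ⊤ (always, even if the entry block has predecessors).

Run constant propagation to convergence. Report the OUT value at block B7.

Converged values:
  B0:  IN=(all ⊤)  OUT=(all ⊤)
  B1:  IN=(all ⊤)  OUT=(all ⊤)
  B2:  IN=(all ⊤)  OUT=(all ⊤)
  B3:  IN=(all ⊤)  OUT=(all ⊤)
  B4:  IN=(all ⊤)  OUT={a:4, e:-3; rest ⊤}
  B5:  IN={a:4, e:-3; rest ⊤}  OUT={a:4; rest ⊤}
  B6:  IN={a:4; rest ⊤}  OUT=(all ⊤)
  B7:  IN=(all ⊤)  OUT={e:-1; rest ⊤}
  B8:  IN=(all ⊤)  OUT=(all ⊤)

Merge at B7: IN[B7] = OUT[B6] = {a: ⊤, b: ⊤, c: ⊤, d: ⊤, e: ⊤, f: ⊤}
Applying B7's transfer function to that IN value gives OUT[B7] (row B7 above).

Answer: {a: ⊤, b: ⊤, c: ⊤, d: ⊤, e: -1, f: ⊤}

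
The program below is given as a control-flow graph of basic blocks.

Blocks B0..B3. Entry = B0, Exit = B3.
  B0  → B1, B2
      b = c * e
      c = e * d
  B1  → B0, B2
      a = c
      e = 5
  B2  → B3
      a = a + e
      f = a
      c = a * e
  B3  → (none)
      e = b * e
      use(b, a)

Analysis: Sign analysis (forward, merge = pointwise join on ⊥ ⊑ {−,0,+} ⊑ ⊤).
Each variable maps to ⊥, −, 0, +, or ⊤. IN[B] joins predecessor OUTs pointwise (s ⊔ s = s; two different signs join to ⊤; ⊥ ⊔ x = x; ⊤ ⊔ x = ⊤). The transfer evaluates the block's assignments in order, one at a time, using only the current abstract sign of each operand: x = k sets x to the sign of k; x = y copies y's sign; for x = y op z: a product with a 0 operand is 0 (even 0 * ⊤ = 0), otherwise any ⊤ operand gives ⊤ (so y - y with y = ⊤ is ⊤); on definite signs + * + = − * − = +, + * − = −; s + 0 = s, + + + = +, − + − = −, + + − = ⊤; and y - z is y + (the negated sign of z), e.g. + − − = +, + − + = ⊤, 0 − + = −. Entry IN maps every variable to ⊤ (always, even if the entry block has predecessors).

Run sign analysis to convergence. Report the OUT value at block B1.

Per-block solution:
  B0: | IN=(all ⊤) | OUT=(all ⊤)
  B1: | IN=(all ⊤) | OUT={e:+; rest ⊤}
  B2: | IN=(all ⊤) | OUT=(all ⊤)
  B3: | IN=(all ⊤) | OUT=(all ⊤)

Merge at B1: IN[B1] = OUT[B0] = {a: ⊤, b: ⊤, c: ⊤, d: ⊤, e: ⊤, f: ⊤}
Applying B1's transfer function to that IN value gives OUT[B1] (row B1 above).

Answer: {a: ⊤, b: ⊤, c: ⊤, d: ⊤, e: +, f: ⊤}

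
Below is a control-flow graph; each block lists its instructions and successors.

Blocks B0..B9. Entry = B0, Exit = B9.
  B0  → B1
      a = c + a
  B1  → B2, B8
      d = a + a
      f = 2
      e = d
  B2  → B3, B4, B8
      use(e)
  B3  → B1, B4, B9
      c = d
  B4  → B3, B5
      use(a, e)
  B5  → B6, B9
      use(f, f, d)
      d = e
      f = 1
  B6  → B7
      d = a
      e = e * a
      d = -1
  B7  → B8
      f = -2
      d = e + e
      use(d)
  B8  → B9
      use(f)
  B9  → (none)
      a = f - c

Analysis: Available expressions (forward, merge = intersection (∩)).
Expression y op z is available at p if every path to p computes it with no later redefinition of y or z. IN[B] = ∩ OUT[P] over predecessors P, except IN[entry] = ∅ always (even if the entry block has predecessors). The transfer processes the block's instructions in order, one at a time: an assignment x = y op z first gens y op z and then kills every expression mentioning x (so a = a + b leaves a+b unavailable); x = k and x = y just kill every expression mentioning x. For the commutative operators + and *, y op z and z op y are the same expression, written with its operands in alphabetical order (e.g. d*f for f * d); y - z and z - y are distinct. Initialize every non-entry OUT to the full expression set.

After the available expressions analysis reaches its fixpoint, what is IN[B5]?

Answer: {a+a}

Derivation:
Fixpoint table:
  B0:   IN={}   OUT={}
  B1:   IN={}   OUT={a+a}
  B2:   IN={a+a}   OUT={a+a}
  B3:   IN={a+a}   OUT={a+a}
  B4:   IN={a+a}   OUT={a+a}
  B5:   IN={a+a}   OUT={a+a}
  B6:   IN={a+a}   OUT={a+a}
  B7:   IN={a+a}   OUT={a+a, e+e}
  B8:   IN={a+a}   OUT={a+a}
  B9:   IN={a+a}   OUT={f-c}

Merge at B5: IN[B5] = OUT[B4] = {a+a}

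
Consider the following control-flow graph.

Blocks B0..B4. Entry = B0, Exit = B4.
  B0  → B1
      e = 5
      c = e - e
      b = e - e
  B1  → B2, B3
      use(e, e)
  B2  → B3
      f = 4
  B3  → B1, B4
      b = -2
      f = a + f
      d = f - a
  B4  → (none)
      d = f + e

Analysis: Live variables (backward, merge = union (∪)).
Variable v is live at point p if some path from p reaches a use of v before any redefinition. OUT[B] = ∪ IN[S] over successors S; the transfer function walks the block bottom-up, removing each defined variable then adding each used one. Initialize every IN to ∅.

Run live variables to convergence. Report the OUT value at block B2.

Converged values:
  B0: | IN={a, f} | OUT={a, e, f}
  B1: | IN={a, e, f} | OUT={a, e, f}
  B2: | IN={a, e} | OUT={a, e, f}
  B3: | IN={a, e, f} | OUT={a, e, f}
  B4: | IN={e, f} | OUT={}

Merge at B2: OUT[B2] = IN[B3] = {a, e, f}

Answer: {a, e, f}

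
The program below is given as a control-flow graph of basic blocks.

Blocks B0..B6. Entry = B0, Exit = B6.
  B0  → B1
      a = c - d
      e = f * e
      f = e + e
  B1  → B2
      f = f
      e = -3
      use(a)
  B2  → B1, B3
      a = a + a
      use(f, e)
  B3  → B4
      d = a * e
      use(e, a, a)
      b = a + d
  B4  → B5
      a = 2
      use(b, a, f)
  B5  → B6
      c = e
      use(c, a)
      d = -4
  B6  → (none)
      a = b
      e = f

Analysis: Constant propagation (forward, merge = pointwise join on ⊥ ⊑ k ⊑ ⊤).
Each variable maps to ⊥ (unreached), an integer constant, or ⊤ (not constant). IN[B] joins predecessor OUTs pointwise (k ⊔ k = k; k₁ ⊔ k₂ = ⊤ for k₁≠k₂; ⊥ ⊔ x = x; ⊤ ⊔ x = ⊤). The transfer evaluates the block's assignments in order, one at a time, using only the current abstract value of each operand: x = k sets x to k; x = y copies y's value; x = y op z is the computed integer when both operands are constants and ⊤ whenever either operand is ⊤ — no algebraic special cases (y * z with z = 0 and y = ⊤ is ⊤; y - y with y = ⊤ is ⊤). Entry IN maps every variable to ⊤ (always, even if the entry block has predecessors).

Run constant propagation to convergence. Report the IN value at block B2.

Converged values:
  B0:  IN=(all ⊤)  OUT=(all ⊤)
  B1:  IN=(all ⊤)  OUT={e:-3; rest ⊤}
  B2:  IN={e:-3; rest ⊤}  OUT={e:-3; rest ⊤}
  B3:  IN={e:-3; rest ⊤}  OUT={e:-3; rest ⊤}
  B4:  IN={e:-3; rest ⊤}  OUT={a:2, e:-3; rest ⊤}
  B5:  IN={a:2, e:-3; rest ⊤}  OUT={a:2, c:-3, d:-4, e:-3; rest ⊤}
  B6:  IN={a:2, c:-3, d:-4, e:-3; rest ⊤}  OUT={c:-3, d:-4; rest ⊤}

Merge at B2: IN[B2] = OUT[B1] = {a: ⊤, b: ⊤, c: ⊤, d: ⊤, e: -3, f: ⊤}

Answer: {a: ⊤, b: ⊤, c: ⊤, d: ⊤, e: -3, f: ⊤}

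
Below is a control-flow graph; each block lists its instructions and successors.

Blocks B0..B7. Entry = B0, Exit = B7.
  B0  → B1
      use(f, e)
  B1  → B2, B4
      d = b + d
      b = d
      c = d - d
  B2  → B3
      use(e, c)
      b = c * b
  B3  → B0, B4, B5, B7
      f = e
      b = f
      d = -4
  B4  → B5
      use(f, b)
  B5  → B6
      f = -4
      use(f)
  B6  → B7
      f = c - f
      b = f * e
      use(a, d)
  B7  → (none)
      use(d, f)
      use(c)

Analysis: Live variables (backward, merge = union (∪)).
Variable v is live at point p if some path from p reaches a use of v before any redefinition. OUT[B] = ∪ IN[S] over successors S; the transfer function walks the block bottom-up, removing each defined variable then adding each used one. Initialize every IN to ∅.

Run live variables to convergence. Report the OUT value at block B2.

Per-block solution:
  B0:  IN={a, b, d, e, f}  OUT={a, b, d, e, f}
  B1:  IN={a, b, d, e, f}  OUT={a, b, c, d, e, f}
  B2:  IN={a, b, c, e}  OUT={a, c, e}
  B3:  IN={a, c, e}  OUT={a, b, c, d, e, f}
  B4:  IN={a, b, c, d, e, f}  OUT={a, c, d, e}
  B5:  IN={a, c, d, e}  OUT={a, c, d, e, f}
  B6:  IN={a, c, d, e, f}  OUT={c, d, f}
  B7:  IN={c, d, f}  OUT={}

Merge at B2: OUT[B2] = IN[B3] = {a, c, e}

Answer: {a, c, e}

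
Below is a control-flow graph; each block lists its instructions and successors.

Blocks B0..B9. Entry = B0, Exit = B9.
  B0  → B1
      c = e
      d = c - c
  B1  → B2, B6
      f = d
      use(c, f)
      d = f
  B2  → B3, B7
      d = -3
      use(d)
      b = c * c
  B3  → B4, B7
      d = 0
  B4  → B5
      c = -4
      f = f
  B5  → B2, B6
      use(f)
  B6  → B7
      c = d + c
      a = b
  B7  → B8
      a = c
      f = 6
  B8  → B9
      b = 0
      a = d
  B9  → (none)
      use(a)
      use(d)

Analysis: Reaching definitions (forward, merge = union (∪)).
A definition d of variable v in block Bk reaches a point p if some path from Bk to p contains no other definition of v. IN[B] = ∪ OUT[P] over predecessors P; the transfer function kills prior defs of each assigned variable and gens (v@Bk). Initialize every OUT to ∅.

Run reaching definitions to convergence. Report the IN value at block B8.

Per-block solution:
  B0:   IN={}   OUT={c@B0, d@B0}
  B1:   IN={c@B0, d@B0}   OUT={c@B0, d@B1, f@B1}
  B2:   IN={b@B2, c@B0, c@B4, d@B1, d@B3, f@B1, f@B4}   OUT={b@B2, c@B0, c@B4, d@B2, f@B1, f@B4}
  B3:   IN={b@B2, c@B0, c@B4, d@B2, f@B1, f@B4}   OUT={b@B2, c@B0, c@B4, d@B3, f@B1, f@B4}
  B4:   IN={b@B2, c@B0, c@B4, d@B3, f@B1, f@B4}   OUT={b@B2, c@B4, d@B3, f@B4}
  B5:   IN={b@B2, c@B4, d@B3, f@B4}   OUT={b@B2, c@B4, d@B3, f@B4}
  B6:   IN={b@B2, c@B0, c@B4, d@B1, d@B3, f@B1, f@B4}   OUT={a@B6, b@B2, c@B6, d@B1, d@B3, f@B1, f@B4}
  B7:   IN={a@B6, b@B2, c@B0, c@B4, c@B6, d@B1, d@B2, d@B3, f@B1, f@B4}   OUT={a@B7, b@B2, c@B0, c@B4, c@B6, d@B1, d@B2, d@B3, f@B7}
  B8:   IN={a@B7, b@B2, c@B0, c@B4, c@B6, d@B1, d@B2, d@B3, f@B7}   OUT={a@B8, b@B8, c@B0, c@B4, c@B6, d@B1, d@B2, d@B3, f@B7}
  B9:   IN={a@B8, b@B8, c@B0, c@B4, c@B6, d@B1, d@B2, d@B3, f@B7}   OUT={a@B8, b@B8, c@B0, c@B4, c@B6, d@B1, d@B2, d@B3, f@B7}

Merge at B8: IN[B8] = OUT[B7] = {a@B7, b@B2, c@B0, c@B4, c@B6, d@B1, d@B2, d@B3, f@B7}

Answer: {a@B7, b@B2, c@B0, c@B4, c@B6, d@B1, d@B2, d@B3, f@B7}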